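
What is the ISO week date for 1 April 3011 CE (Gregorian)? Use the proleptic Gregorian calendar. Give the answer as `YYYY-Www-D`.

3011-W14-1

The weekday is Monday (ISO weekday 1).
That Monday belongs to ISO week 14 of ISO year 3011.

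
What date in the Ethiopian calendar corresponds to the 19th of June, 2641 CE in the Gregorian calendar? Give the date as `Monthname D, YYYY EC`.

Sene 7, 2633 EC

Julian Day Number of the source date = 2685835.
Converting JDN 2685835 to the Ethiopian calendar gives 7 Sene 2633 EC.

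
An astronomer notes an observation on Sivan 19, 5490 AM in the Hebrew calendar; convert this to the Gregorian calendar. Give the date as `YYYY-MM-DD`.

Julian Day Number of the source date = 2353084.
Converting JDN 2353084 to the Gregorian calendar gives 4 June 1730 CE.

1730-06-04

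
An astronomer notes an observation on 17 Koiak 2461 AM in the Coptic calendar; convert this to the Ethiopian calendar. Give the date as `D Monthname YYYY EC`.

17 Tahsas 2737 EC

The source date corresponds to 1 January 2745 in the Gregorian calendar (JDN 2723651).
That day falls on 17 Tahsas 2737 EC in the Ethiopian calendar.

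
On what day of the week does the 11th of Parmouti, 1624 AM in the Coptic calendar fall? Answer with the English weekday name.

This is JDN 2418051 (19 April 1908 Gregorian).
Since JDN mod 7 = 6 (0 = Monday), the day is Sunday.

Sunday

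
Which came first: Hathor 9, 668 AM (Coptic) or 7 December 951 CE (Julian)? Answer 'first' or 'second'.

first

The two dates have Julian Day Numbers 2068720 and 2068751 respectively.
Since 2068720 < 2068751, the first date comes first.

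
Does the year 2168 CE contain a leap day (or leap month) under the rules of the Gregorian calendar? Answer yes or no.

yes

2168 is divisible by 4 and not by 100, so it is a leap year.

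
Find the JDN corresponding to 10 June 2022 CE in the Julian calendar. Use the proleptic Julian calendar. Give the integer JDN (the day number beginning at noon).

2459754

In the Gregorian calendar the same day is 23 June 2022.
JDN 2400001 is 17 November 1858 CE (Gregorian), MJD 0; the target day is +59753 days from there, so JDN = 2459754.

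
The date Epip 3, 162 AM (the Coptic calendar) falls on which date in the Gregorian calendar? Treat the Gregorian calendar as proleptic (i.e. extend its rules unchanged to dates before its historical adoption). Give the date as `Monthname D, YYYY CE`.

June 28, 446 CE

Julian Day Number of the source date = 1884137.
Converting JDN 1884137 to the Gregorian calendar gives 28 June 446 CE.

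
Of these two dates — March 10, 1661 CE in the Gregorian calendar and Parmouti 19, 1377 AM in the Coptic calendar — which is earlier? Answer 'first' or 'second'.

first

First date → JDN 2327797; second date → JDN 2327842.
JDN 2327797 < JDN 2327842, so the first date is earlier.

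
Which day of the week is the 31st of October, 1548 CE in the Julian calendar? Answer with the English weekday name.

Wednesday

Equivalently 10 November 1548 Gregorian, JDN 2286769.
Since JDN mod 7 = 2 (0 = Monday), the day is Wednesday.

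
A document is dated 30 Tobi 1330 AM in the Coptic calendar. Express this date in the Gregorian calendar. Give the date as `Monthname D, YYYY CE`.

February 4, 1614 CE

Both dates share Julian Day Number 2310596; in the Gregorian calendar that is 4 February 1614 CE.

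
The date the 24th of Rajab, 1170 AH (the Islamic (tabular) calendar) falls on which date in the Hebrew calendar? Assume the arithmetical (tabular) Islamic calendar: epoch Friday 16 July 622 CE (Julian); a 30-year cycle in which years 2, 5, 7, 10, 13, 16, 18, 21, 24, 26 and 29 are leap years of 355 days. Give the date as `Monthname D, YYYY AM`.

Nisan 24, 5517 AM

The source date corresponds to 14 April 1757 in the Gregorian calendar (JDN 2362895).
That day falls on 24 Nisan 5517 AM in the Hebrew calendar.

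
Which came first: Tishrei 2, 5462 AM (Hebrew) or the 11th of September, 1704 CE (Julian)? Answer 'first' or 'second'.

first

The two dates have Julian Day Numbers 2342614 and 2343698 respectively.
Since 2342614 < 2343698, the first date comes first.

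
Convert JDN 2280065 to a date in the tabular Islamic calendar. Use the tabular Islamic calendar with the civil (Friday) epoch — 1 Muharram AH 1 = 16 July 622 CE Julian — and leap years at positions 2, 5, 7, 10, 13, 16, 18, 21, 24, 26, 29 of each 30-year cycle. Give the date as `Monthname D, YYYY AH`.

The proleptic Gregorian equivalent of JDN 2280065 is 4 July 1530.
In the tabular Islamic calendar that day is Shawwal 27, 936 AH.

Shawwal 27, 936 AH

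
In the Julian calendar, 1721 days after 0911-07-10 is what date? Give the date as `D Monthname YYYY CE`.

26 March 916 CE

JDN of 0911-07-10 = 2053991.
2053991 + 1721 = 2055712.
JDN 2055712 in the Julian calendar is 26 March 916 CE.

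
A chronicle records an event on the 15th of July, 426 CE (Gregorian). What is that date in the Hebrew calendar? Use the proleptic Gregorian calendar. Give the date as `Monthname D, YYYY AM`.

Julian Day Number of the source date = 1876849.
Converting JDN 1876849 to the Hebrew calendar gives 23 Tammuz 4186 AM.

Tammuz 23, 4186 AM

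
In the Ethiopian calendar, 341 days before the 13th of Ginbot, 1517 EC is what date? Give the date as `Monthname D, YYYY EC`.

Sene 7, 1516 EC

JDN of the 13th of Ginbot, 1517 EC = 2278192.
2278192 − 341 = 2277851.
JDN 2277851 in the Ethiopian calendar is Sene 7, 1516 EC.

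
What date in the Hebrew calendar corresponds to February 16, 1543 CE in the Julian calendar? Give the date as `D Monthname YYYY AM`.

12 Adar 5303 AM

Both dates share Julian Day Number 2284685; in the Hebrew calendar that is 12 Adar 5303 AM.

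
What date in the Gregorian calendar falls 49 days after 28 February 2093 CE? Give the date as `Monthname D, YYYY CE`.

April 18, 2093 CE

JDN of 28 February 2093 CE = 2485572.
2485572 + 49 = 2485621.
JDN 2485621 in the Gregorian calendar is April 18, 2093 CE.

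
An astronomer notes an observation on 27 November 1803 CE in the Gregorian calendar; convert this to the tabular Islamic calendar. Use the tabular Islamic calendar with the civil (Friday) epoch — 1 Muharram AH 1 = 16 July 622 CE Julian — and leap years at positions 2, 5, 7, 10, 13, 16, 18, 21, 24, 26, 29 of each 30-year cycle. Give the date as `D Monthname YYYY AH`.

Julian Day Number of the source date = 2379922.
Converting JDN 2379922 to the tabular Islamic calendar gives 12 Sha'ban 1218 AH.

12 Sha'ban 1218 AH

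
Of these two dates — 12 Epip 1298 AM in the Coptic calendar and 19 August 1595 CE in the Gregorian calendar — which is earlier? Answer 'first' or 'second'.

first

First date → JDN 2299070; second date → JDN 2303852.
JDN 2299070 < JDN 2303852, so the first date is earlier.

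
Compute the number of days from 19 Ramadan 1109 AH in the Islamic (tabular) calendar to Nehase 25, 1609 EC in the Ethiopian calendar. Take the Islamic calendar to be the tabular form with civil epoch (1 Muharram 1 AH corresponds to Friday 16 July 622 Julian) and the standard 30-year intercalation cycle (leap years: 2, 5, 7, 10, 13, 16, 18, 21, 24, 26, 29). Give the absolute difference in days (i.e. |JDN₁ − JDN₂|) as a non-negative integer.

29435

First date → JDN 2341332; second date → JDN 2311897.
The interval is |2341332 − 2311897| = 29435 days.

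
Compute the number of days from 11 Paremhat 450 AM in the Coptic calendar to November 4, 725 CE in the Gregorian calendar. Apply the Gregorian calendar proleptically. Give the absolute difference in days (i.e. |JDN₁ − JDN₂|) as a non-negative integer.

3049

First date → JDN 1989217; second date → JDN 1986168.
The interval is |1989217 − 1986168| = 3049 days.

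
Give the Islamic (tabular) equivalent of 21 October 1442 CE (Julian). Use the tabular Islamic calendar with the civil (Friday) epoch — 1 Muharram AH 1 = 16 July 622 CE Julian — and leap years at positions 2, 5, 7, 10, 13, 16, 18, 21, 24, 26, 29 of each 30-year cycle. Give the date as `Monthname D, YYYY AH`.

Jumada al-Thani 15, 846 AH

Both dates share Julian Day Number 2248042; in the tabular Islamic calendar that is 15 Jumada al-Thani 846 AH.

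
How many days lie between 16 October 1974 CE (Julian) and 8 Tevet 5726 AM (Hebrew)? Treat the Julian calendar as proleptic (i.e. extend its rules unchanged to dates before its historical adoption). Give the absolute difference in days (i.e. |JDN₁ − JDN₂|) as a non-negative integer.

3224

JDN of the first date = 2442350.
JDN of the second date = 2439126.
|2439126 − 2442350| = 3224.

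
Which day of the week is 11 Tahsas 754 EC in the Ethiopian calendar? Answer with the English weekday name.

Equivalently 11 December 761 Gregorian, JDN 1999354.
Since JDN mod 7 = 0 (0 = Monday), the day is Monday.

Monday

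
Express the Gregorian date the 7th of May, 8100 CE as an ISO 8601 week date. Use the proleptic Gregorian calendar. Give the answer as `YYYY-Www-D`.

The weekday is Friday (ISO weekday 5).
That Friday belongs to ISO week 18 of ISO year 8100.

8100-W18-5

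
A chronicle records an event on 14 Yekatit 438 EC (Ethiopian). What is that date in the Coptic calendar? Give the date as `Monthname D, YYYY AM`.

The source date corresponds to 9 February 446 in the proleptic Gregorian calendar (JDN 1883998).
That day falls on 14 Meshir 162 AM in the Coptic calendar.

Meshir 14, 162 AM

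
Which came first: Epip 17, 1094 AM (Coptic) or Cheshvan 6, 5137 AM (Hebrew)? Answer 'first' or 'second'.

First date → JDN 2224564; second date → JDN 2223935.
JDN 2223935 < JDN 2224564, so the second date is earlier.

second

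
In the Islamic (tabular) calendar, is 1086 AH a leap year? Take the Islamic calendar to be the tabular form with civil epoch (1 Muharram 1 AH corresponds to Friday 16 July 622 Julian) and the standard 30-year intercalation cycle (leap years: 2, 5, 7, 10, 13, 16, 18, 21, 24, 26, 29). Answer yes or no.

no

Year 1086 AH is year 6 of its 30-year cycle; leap positions are 2, 5, 7, 10, 13, 16, 18, 21, 24, 26, 29, so it is a common year (354 days).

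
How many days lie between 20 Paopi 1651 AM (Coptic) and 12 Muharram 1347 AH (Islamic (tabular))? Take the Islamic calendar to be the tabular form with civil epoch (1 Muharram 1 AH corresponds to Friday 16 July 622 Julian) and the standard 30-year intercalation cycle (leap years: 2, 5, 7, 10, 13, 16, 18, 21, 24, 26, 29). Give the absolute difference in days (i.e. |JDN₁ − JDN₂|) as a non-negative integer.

JDN of the first date = 2427741.
JDN of the second date = 2425429.
|2425429 − 2427741| = 2312.

2312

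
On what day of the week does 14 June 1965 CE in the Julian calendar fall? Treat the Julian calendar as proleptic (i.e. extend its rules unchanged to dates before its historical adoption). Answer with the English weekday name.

This is JDN 2438939 (27 June 1965 Gregorian).
JDN 2438939 mod 7 = 6, and JDN 0 was a Monday, so this is a Sunday.

Sunday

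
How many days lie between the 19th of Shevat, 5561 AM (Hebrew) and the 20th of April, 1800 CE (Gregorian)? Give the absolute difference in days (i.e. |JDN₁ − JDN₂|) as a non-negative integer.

288

First date → JDN 2378894; second date → JDN 2378606.
The interval is |2378894 − 2378606| = 288 days.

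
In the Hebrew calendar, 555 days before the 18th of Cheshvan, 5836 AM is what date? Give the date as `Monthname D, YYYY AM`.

JDN of the 18th of Cheshvan, 5836 AM = 2479238.
2479238 − 555 = 2478683.
JDN 2478683 in the Hebrew calendar is Nisan 23, 5834 AM.

Nisan 23, 5834 AM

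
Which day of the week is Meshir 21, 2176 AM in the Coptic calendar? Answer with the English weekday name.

Wednesday

This is JDN 2619619 (3 March 2460 Gregorian).
2619619 ≡ 2 (mod 7); counting from Monday = 0 gives Wednesday.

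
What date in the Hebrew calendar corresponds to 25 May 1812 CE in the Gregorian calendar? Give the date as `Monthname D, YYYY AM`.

Sivan 14, 5572 AM

Julian Day Number of the source date = 2383024.
Converting JDN 2383024 to the Hebrew calendar gives 14 Sivan 5572 AM.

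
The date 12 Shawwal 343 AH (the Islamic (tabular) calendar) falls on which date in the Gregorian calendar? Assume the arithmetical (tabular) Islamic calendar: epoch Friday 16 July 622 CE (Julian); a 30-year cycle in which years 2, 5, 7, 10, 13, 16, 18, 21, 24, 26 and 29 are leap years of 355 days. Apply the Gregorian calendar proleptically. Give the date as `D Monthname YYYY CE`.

13 February 955 CE

Julian Day Number of the source date = 2069910.
Converting JDN 2069910 to the Gregorian calendar gives 13 February 955 CE.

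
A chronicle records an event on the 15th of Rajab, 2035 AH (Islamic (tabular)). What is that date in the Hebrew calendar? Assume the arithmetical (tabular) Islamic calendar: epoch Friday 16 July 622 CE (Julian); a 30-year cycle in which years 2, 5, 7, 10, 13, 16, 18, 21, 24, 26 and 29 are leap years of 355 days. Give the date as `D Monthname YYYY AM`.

14 Tammuz 6356 AM

Both dates share Julian Day Number 2669413; in the Hebrew calendar that is 14 Tammuz 6356 AM.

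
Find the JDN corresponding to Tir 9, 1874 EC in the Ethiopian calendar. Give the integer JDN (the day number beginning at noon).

2408462

Equivalently 16 January 1882 (Gregorian).
JDN 2400001 is 17 November 1858 CE (Gregorian), MJD 0; the target day is +8461 days from there, so JDN = 2408462.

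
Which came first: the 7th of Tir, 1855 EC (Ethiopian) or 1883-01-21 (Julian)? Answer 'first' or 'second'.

first

The two dates have Julian Day Numbers 2401520 and 2408844 respectively.
Since 2401520 < 2408844, the first date comes first.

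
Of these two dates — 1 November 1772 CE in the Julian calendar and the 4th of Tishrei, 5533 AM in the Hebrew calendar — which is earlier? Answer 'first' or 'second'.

second

The two dates have Julian Day Numbers 2368586 and 2368544 respectively.
Since 2368544 < 2368586, the second date comes first.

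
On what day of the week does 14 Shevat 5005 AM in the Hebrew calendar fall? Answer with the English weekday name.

Friday

Equivalently 20 January 1245 Gregorian, JDN 2175807.
Since JDN mod 7 = 4 (0 = Monday), the day is Friday.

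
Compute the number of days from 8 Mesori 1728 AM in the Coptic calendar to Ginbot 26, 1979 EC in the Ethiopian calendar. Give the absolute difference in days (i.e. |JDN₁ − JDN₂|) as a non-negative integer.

9204

First date → JDN 2456154; second date → JDN 2446950.
The interval is |2456154 − 2446950| = 9204 days.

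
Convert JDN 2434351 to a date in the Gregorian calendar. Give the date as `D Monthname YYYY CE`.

4 December 1952 CE

Counting from JDN 2299161 = 15 Oct 1582 gives an offset of 135190 days.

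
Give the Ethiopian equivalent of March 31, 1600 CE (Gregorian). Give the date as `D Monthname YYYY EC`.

25 Megabit 1592 EC

Julian Day Number of the source date = 2305538.
Converting JDN 2305538 to the Ethiopian calendar gives 25 Megabit 1592 EC.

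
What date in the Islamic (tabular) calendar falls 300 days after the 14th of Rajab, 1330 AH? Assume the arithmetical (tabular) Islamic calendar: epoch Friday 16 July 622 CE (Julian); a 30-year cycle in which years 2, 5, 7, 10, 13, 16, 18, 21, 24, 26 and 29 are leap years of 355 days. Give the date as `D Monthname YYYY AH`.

18 Jumada al-Awwal 1331 AH

Counting 300 days forward from JDN 2419583 reaches JDN 2419883, which is 18 Jumada al-Awwal 1331 AH.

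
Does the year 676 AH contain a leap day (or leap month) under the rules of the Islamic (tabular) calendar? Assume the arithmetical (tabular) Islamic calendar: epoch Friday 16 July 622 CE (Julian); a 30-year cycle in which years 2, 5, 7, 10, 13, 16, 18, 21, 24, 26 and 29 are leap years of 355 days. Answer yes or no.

Year 676 AH is year 16 of its 30-year cycle; leap positions are 2, 5, 7, 10, 13, 16, 18, 21, 24, 26, 29, so it is a leap year (355 days).

yes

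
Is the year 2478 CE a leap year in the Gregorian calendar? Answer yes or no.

2478 is not divisible by 4, so it is a common year.

no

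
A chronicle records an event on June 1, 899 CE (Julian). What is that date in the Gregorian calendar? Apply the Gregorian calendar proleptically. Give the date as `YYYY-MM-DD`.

For dates in this range the Gregorian date is 4 days ahead of the Julian.
1 June 899 Julian + 4 days → 5 June 899 Gregorian.

0899-06-05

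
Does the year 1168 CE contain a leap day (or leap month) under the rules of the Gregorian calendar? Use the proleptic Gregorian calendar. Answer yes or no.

1168 is divisible by 4 and not by 100, so it is a leap year.

yes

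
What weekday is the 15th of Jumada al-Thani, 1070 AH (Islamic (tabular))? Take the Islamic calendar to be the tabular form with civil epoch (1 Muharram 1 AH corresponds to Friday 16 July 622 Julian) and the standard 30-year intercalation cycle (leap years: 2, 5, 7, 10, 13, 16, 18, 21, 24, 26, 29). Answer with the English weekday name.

Friday

Equivalently 27 February 1660 Gregorian, JDN 2327420.
2327420 ≡ 4 (mod 7); counting from Monday = 0 gives Friday.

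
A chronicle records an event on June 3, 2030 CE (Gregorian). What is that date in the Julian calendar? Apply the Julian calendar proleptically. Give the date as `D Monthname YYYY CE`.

The Julian–Gregorian offset here is 13 days (Julian trailing).
3 June 2030 Gregorian − 13 days → 21 May 2030 Julian.

21 May 2030 CE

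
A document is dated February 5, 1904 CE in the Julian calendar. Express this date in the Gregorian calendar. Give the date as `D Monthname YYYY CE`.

At this point the Julian calendar is 13 days behind the Gregorian.
5 February 1904 Julian + 13 days → 18 February 1904 Gregorian.

18 February 1904 CE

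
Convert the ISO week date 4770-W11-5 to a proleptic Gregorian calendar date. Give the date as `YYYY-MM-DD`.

ISO week 1 of 4770 is the week containing the first Thursday of 4770.
Week 11, day 5 (Friday) lands on 4770-03-13.

4770-03-13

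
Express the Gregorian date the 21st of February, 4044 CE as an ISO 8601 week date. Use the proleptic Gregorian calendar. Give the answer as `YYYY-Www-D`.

4044-W07-7

The weekday is Sunday (ISO weekday 7).
That Sunday belongs to ISO week 7 of ISO year 4044.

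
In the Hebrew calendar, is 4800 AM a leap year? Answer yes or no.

Hebrew year 4800 is year 12 of its 19-year Metonic cycle; leap years are at positions 3, 6, 8, 11, 14, 17, 19, so it is a common year (12 months).

no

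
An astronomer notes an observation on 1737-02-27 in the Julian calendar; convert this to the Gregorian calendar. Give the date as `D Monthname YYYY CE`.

At this point the Julian calendar is 11 days behind the Gregorian.
27 February 1737 Julian + 11 days → 10 March 1737 Gregorian.

10 March 1737 CE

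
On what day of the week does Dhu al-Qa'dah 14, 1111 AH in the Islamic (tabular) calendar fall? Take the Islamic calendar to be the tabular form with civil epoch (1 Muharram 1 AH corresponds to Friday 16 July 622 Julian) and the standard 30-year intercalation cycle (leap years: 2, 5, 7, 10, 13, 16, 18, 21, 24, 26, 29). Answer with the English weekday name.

Monday

Equivalently 3 May 1700 Gregorian, JDN 2342095.
2342095 ≡ 0 (mod 7); counting from Monday = 0 gives Monday.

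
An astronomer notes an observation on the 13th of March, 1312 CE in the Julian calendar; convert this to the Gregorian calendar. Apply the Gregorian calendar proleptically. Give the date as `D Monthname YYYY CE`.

21 March 1312 CE

At this point the Julian calendar is 8 days behind the Gregorian.
13 March 1312 Julian + 8 days → 21 March 1312 Gregorian.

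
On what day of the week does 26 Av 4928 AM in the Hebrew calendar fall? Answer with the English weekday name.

Friday

This is JDN 2147884 (9 August 1168 Gregorian).
2147884 ≡ 4 (mod 7); counting from Monday = 0 gives Friday.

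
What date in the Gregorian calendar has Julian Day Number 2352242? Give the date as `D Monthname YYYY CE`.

13 February 1728 CE

Counting from JDN 2299161 = 15 Oct 1582 gives an offset of 53081 days.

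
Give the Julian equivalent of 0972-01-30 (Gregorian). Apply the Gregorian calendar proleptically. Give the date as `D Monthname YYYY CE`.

25 January 972 CE

For dates in this range the Gregorian date is 5 days ahead of the Julian.
30 January 972 Gregorian − 5 days → 25 January 972 Julian.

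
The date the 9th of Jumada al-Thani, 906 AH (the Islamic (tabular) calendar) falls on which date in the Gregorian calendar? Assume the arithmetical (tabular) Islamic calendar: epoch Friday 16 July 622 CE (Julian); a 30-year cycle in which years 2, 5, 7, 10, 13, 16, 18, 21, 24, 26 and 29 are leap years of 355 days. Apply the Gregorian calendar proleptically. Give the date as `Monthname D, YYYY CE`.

January 10, 1501 CE

Both dates share Julian Day Number 2269298; in the Gregorian calendar that is 10 January 1501 CE.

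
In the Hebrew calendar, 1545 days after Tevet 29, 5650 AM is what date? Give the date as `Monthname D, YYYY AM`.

The starting date is JDN 2411389; 2411389 + 1545 = 2412934.
JDN 2412934 corresponds to Nisan 9, 5654 AM.

Nisan 9, 5654 AM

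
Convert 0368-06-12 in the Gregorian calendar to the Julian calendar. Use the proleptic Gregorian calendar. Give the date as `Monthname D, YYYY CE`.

June 11, 368 CE

The Julian–Gregorian offset here is 1 day (Julian trailing).
12 June 368 Gregorian − 1 day → 11 June 368 Julian.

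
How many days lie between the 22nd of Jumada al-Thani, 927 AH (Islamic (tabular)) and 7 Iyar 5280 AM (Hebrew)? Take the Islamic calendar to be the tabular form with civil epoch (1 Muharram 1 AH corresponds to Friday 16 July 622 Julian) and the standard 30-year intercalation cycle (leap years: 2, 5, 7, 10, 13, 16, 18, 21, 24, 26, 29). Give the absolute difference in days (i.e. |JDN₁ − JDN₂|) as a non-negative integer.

400

First date → JDN 2276753; second date → JDN 2276353.
The interval is |2276753 − 2276353| = 400 days.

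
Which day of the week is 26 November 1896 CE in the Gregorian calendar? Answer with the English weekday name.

2413890 ≡ 3 (mod 7); counting from Monday = 0 gives Thursday.

Thursday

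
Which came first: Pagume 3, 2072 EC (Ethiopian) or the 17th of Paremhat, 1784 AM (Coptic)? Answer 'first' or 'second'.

second

Converting both to JDN: 2481016 vs 2476467; the smaller is the second.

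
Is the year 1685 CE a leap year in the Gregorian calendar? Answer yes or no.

1685 is not divisible by 4, so it is a common year.

no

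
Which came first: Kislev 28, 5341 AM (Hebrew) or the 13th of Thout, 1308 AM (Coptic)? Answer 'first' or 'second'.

first

First date → JDN 2298492; second date → JDN 2302424.
JDN 2298492 < JDN 2302424, so the first date is earlier.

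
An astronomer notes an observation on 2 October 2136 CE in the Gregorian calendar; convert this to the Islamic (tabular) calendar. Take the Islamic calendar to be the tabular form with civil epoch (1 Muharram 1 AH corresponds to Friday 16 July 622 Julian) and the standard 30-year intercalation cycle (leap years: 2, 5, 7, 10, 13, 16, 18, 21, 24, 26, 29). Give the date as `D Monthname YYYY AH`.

Julian Day Number of the source date = 2501493.
Converting JDN 2501493 to the tabular Islamic calendar gives 6 Ramadan 1561 AH.

6 Ramadan 1561 AH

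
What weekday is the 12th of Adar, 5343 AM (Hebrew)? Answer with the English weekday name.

Sunday

This is JDN 2299303 (6 March 1583 Gregorian).
JDN 2299303 mod 7 = 6, and JDN 0 was a Monday, so this is a Sunday.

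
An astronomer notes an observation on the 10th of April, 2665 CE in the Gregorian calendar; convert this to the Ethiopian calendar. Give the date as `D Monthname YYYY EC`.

Julian Day Number of the source date = 2694531.
Converting JDN 2694531 to the Ethiopian calendar gives 27 Megabit 2657 EC.

27 Megabit 2657 EC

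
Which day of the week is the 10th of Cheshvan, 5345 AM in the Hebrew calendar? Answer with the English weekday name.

Monday

In the Gregorian calendar this is 15 October 1584 (JDN 2299892).
2299892 ≡ 0 (mod 7); counting from Monday = 0 gives Monday.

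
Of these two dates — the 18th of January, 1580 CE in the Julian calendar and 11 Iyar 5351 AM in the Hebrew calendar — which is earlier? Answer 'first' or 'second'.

Converting both to JDN: 2298170 vs 2302285; the smaller is the first.

first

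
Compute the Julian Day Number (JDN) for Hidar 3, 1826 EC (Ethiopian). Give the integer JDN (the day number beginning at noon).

Equivalently 11 November 1833 (Gregorian).
JDN 2451545 is 1 January 2000 CE (Gregorian); the target day is −60681 days from there, so JDN = 2390864.

2390864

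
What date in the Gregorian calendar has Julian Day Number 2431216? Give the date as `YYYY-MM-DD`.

1944-05-05

Counting from JDN 2299161 = 15 Oct 1582 gives an offset of 132055 days.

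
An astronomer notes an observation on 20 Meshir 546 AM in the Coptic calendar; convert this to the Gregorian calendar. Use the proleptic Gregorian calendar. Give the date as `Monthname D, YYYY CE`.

Julian Day Number of the source date = 2024260.
Converting JDN 2024260 to the Gregorian calendar gives 18 February 830 CE.

February 18, 830 CE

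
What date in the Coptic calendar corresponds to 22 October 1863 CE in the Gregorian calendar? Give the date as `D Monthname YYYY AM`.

12 Paopi 1580 AM

Both dates share Julian Day Number 2401801; in the Coptic calendar that is 12 Paopi 1580 AM.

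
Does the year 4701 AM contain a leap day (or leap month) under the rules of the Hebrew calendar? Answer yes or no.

Hebrew year 4701 is year 8 of its 19-year Metonic cycle; leap years are at positions 3, 6, 8, 11, 14, 17, 19, so it is a leap year (13 months).

yes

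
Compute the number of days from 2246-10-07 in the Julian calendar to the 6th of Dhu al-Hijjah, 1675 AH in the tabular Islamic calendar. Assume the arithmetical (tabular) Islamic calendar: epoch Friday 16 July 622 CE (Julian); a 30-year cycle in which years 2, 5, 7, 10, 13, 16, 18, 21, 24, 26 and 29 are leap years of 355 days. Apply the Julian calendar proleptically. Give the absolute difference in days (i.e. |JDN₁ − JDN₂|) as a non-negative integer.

JDN of the first date = 2541689.
JDN of the second date = 2541980.
|2541980 − 2541689| = 291.

291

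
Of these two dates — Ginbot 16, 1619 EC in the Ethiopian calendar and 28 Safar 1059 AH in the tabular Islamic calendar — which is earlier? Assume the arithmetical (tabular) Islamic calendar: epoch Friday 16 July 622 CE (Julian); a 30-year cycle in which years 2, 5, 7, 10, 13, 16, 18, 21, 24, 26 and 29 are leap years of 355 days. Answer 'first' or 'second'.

First date → JDN 2315450; second date → JDN 2323417.
JDN 2315450 < JDN 2323417, so the first date is earlier.

first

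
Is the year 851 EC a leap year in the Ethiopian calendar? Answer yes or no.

yes

851 mod 4 = 3; in the Ethiopian calendar a year is leap when year mod 4 = 3, so it is a leap year.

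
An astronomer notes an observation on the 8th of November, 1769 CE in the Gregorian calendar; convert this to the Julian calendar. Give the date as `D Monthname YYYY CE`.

The Julian–Gregorian offset here is 11 days (Julian trailing).
8 November 1769 Gregorian − 11 days → 28 October 1769 Julian.

28 October 1769 CE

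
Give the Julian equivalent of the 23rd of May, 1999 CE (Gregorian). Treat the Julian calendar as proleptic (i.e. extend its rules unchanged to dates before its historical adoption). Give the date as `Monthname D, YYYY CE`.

May 10, 1999 CE

The Julian–Gregorian offset here is 13 days (Julian trailing).
23 May 1999 Gregorian − 13 days → 10 May 1999 Julian.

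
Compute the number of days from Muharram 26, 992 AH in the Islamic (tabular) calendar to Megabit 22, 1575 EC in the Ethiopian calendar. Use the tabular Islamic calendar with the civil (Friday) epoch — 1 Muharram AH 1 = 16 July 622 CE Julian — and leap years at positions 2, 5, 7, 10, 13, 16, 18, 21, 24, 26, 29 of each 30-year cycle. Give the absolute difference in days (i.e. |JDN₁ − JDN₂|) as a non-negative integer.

First date → JDN 2299642; second date → JDN 2299325.
The interval is |2299642 − 2299325| = 317 days.

317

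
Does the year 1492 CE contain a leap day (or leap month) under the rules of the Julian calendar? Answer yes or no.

1492 mod 4 = 0, so it is a leap year in the Julian calendar.

yes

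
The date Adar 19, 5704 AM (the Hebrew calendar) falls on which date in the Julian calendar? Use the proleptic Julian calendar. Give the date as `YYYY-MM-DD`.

1944-03-01

Julian Day Number of the source date = 2431164.
Converting JDN 2431164 to the Julian calendar gives 1 March 1944 CE.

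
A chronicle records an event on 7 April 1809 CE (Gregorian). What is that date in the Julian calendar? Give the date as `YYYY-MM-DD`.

1809-03-26

For dates in this range the Gregorian date is 12 days ahead of the Julian.
7 April 1809 Gregorian − 12 days → 26 March 1809 Julian.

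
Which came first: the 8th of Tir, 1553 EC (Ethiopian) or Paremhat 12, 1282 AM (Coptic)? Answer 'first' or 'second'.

First date → JDN 2291216; second date → JDN 2293106.
JDN 2291216 < JDN 2293106, so the first date is earlier.

first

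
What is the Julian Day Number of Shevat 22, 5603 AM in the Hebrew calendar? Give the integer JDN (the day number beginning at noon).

2394224

In the Gregorian calendar the same day is 23 January 1843.
JDN 2299161 is 15 October 1582 CE (Gregorian); the target day is +95063 days from there, so JDN = 2394224.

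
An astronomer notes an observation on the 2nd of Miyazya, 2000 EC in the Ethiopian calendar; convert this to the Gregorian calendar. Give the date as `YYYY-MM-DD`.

2008-04-10

Both dates share Julian Day Number 2454567; in the Gregorian calendar that is 10 April 2008 CE.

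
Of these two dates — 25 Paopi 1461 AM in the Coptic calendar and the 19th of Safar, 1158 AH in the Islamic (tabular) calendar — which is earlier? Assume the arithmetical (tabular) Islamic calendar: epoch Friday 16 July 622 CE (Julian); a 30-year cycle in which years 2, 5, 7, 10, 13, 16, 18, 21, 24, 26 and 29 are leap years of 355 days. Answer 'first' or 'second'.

Converting both to JDN: 2358349 vs 2358490; the smaller is the first.

first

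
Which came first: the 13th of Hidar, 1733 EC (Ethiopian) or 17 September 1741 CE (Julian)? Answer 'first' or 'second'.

First date → JDN 2356906; second date → JDN 2357218.
JDN 2356906 < JDN 2357218, so the first date is earlier.

first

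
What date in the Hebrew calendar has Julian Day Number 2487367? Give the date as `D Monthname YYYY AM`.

The Gregorian equivalent of JDN 2487367 is 28 January 2098.
In the Hebrew calendar that day is 25 Shevat 5858 AM.

25 Shevat 5858 AM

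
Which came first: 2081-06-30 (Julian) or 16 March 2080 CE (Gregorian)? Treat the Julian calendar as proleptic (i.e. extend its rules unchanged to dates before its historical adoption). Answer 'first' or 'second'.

The two dates have Julian Day Numbers 2481324 and 2480840 respectively.
Since 2480840 < 2481324, the second date comes first.

second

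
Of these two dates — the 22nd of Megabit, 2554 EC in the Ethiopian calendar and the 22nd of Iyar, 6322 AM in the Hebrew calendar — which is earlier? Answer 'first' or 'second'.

first

Converting both to JDN: 2656905 vs 2656958; the smaller is the first.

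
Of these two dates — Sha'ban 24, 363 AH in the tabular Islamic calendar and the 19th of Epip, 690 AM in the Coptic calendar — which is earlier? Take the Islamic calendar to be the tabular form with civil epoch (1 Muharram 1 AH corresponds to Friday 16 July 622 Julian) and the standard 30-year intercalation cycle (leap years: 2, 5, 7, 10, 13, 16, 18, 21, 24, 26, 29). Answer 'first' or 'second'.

first

First date → JDN 2076951; second date → JDN 2077005.
JDN 2076951 < JDN 2077005, so the first date is earlier.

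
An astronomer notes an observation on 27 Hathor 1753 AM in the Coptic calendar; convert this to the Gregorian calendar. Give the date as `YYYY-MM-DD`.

2036-12-06

Both dates share Julian Day Number 2465034; in the Gregorian calendar that is 6 December 2036 CE.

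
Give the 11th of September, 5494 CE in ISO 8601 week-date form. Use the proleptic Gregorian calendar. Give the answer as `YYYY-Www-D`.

The weekday is Tuesday (ISO weekday 2).
That Tuesday belongs to ISO week 37 of ISO year 5494.

5494-W37-2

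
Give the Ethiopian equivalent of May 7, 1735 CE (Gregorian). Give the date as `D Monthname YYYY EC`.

Julian Day Number of the source date = 2354882.
Converting JDN 2354882 to the Ethiopian calendar gives 1 Ginbot 1727 EC.

1 Ginbot 1727 EC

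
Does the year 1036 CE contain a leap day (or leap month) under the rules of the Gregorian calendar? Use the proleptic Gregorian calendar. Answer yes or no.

1036 is divisible by 4 and not by 100, so it is a leap year.

yes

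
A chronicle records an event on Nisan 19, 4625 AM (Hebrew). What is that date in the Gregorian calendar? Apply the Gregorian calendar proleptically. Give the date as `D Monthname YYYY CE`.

Julian Day Number of the source date = 2037107.
Converting JDN 2037107 to the Gregorian calendar gives 22 April 865 CE.

22 April 865 CE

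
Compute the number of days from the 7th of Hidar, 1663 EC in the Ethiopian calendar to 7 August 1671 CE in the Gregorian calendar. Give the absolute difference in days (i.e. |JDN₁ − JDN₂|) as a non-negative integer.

267

JDN of the first date = 2331332.
JDN of the second date = 2331599.
|2331599 − 2331332| = 267.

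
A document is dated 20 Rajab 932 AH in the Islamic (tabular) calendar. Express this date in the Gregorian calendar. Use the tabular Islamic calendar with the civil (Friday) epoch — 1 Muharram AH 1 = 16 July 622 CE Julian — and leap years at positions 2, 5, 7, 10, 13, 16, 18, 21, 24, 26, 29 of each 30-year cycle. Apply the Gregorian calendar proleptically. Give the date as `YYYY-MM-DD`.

1526-05-12

Julian Day Number of the source date = 2278551.
Converting JDN 2278551 to the Gregorian calendar gives 12 May 1526 CE.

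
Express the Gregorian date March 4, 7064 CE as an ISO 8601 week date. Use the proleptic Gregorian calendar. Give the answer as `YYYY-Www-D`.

The weekday is Friday (ISO weekday 5).
That Friday belongs to ISO week 9 of ISO year 7064.

7064-W09-5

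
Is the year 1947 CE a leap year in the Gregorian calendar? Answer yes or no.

no

1947 is not divisible by 4, so it is a common year.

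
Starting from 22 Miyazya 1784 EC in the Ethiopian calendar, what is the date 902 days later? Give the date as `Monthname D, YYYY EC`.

Tikimt 9, 1787 EC

Counting 902 days forward from JDN 2375693 reaches JDN 2376595, which is Tikimt 9, 1787 EC.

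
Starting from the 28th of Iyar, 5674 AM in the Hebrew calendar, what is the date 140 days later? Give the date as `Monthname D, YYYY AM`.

The starting date is JDN 2420277; 2420277 + 140 = 2420417.
JDN 2420417 corresponds to Tishrei 21, 5675 AM.

Tishrei 21, 5675 AM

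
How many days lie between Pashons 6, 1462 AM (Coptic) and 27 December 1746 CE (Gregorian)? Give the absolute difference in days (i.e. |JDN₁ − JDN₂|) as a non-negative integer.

JDN of the first date = 2358905.
JDN of the second date = 2359134.
|2359134 − 2358905| = 229.

229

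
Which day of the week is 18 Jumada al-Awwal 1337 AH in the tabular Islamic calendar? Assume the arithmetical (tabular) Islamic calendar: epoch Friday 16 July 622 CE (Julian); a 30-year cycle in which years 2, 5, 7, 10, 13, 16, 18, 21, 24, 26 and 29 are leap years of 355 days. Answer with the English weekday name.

Wednesday

Equivalently 19 February 1919 Gregorian, JDN 2422009.
2422009 ≡ 2 (mod 7); counting from Monday = 0 gives Wednesday.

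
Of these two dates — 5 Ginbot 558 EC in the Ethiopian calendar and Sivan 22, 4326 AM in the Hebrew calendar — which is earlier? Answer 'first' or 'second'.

first

First date → JDN 1927909; second date → JDN 1927935.
JDN 1927909 < JDN 1927935, so the first date is earlier.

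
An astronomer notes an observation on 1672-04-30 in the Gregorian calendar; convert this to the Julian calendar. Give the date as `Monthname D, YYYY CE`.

The Julian–Gregorian offset here is 10 days (Julian trailing).
30 April 1672 Gregorian − 10 days → 20 April 1672 Julian.

April 20, 1672 CE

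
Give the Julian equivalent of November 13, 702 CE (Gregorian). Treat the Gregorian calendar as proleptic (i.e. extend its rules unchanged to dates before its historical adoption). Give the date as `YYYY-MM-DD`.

At this point the Julian calendar is 4 days behind the Gregorian.
13 November 702 Gregorian − 4 days → 9 November 702 Julian.

0702-11-09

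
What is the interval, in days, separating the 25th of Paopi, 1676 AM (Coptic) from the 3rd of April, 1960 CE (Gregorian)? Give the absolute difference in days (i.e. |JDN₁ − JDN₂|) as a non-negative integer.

150

First date → JDN 2436878; second date → JDN 2437028.
The interval is |2436878 − 2437028| = 150 days.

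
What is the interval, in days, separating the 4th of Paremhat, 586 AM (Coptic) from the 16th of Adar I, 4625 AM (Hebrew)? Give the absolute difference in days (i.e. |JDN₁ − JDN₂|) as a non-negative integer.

1839

First date → JDN 2038884; second date → JDN 2037045.
The interval is |2038884 − 2037045| = 1839 days.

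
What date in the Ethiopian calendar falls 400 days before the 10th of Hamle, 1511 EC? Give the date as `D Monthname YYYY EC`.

5 Sene 1510 EC

JDN of the 10th of Hamle, 1511 EC = 2276057.
2276057 − 400 = 2275657.
JDN 2275657 in the Ethiopian calendar is 5 Sene 1510 EC.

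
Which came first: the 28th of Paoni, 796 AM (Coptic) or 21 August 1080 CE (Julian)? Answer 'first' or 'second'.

first

Converting both to JDN: 2115701 vs 2115761; the smaller is the first.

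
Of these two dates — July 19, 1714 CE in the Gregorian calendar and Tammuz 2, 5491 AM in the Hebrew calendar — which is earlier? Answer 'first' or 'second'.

first

First date → JDN 2347285; second date → JDN 2353481.
JDN 2347285 < JDN 2353481, so the first date is earlier.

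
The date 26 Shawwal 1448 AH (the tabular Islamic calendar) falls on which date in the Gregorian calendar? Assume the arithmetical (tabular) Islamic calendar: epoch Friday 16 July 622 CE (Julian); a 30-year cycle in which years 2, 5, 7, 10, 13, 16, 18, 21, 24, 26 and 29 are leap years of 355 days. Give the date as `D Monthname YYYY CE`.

Julian Day Number of the source date = 2461500.
Converting JDN 2461500 to the Gregorian calendar gives 4 April 2027 CE.

4 April 2027 CE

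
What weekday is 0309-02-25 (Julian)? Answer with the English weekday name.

Equivalently 26 February 309 Gregorian, JDN 1833976.
1833976 ≡ 4 (mod 7); counting from Monday = 0 gives Friday.

Friday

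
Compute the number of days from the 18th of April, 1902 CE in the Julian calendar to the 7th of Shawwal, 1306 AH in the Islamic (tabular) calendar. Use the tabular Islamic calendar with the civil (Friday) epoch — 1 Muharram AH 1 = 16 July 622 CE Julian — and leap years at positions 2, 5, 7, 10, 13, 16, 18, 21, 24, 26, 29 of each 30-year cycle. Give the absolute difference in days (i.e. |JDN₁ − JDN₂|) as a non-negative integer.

4711

JDN of the first date = 2415871.
JDN of the second date = 2411160.
|2411160 − 2415871| = 4711.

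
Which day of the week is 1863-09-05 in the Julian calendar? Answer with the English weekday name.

Thursday

In the Gregorian calendar this is 17 September 1863 (JDN 2401766).
JDN 2401766 mod 7 = 3, and JDN 0 was a Monday, so this is a Thursday.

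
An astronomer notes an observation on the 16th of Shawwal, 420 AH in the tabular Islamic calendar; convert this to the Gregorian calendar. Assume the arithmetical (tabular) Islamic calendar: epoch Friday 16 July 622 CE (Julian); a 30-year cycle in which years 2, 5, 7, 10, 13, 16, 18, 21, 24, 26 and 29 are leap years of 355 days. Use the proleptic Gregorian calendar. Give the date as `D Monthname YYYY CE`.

Both dates share Julian Day Number 2097201; in the Gregorian calendar that is 3 November 1029 CE.

3 November 1029 CE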